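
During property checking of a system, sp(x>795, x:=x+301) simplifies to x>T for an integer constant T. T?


Formula: sp(P, x:=E) = exists old_x. (x = E[old_x/x]) AND P[old_x/x] (old_x is the value of x before the assignment; eliminate old_x by solving x = E[old_x/x] for old_x)
Step 1: Precondition P: x>795, i.e. old_x > 795
Step 2: Assignment gives x = old_x + 301, so old_x = x - 301
Step 3: Substitute into P: x - 301 > 795
Step 4: Simplify: x > 795+301 = 1096

1096


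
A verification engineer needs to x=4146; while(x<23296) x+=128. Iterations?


Step 1: x goes from 4146 toward 23296 by 128; the body runs while x<23296, so iterations = ceil((bound-start)/step)
Step 2: Distance=19150
Step 3: ceil(19150/128)=150

150


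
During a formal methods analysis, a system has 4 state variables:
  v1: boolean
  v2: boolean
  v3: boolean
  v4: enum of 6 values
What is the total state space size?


State space = product of domain sizes of all variables.
Domain sizes:
  v1 (boolean): 2
  v2 (boolean): 2
  v3 (boolean): 2
  v4 (enum of 6 values): 6
Product = 2 * 2 * 2 * 6 = 48

48


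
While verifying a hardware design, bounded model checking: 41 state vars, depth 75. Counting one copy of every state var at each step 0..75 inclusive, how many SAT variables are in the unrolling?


BMC unrolls to depth k, creating one copy of each state var for steps 0..k.
Step count = 75 + 1 = 76 (steps 0 through 75)
Vars per step = 41
Total = 41 * 76 = 3116

3116


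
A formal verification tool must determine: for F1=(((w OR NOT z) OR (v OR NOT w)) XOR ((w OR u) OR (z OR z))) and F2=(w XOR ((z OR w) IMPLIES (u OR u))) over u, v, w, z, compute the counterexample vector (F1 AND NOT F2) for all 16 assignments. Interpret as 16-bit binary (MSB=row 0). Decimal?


F1 = (((w OR NOT z) OR (v OR NOT w)) XOR ((w OR u) OR (z OR z)))
F2 = (w XOR ((z OR w) IMPLIES (u OR u)))
Counterexample to F1=>F2 is where F1=1 and F2=0.
Evaluate each row (bits = u,v,w,z, MSB first):
  row 0 [0000]: F1=1 F2=1 -> F1&~F2 -> 0
  row 1 [0001]: F1=0 F2=0 -> F1&~F2 -> 0
  row 2 [0010]: F1=0 F2=1 -> F1&~F2 -> 0
  row 3 [0011]: F1=0 F2=1 -> F1&~F2 -> 0
  row 4 [0100]: F1=1 F2=1 -> F1&~F2 -> 0
  row 5 [0101]: F1=0 F2=0 -> F1&~F2 -> 0
  row 6 [0110]: F1=0 F2=1 -> F1&~F2 -> 0
  row 7 [0111]: F1=0 F2=1 -> F1&~F2 -> 0
  row 8 [1000]: F1=0 F2=1 -> F1&~F2 -> 0
  row 9 [1001]: F1=0 F2=1 -> F1&~F2 -> 0
  row 10 [1010]: F1=0 F2=0 -> F1&~F2 -> 0
  row 11 [1011]: F1=0 F2=0 -> F1&~F2 -> 0
  row 12 [1100]: F1=0 F2=1 -> F1&~F2 -> 0
  row 13 [1101]: F1=0 F2=1 -> F1&~F2 -> 0
  row 14 [1110]: F1=0 F2=0 -> F1&~F2 -> 0
  row 15 [1111]: F1=0 F2=0 -> F1&~F2 -> 0
Full result column, 4 rows per line (u,v fixed per line; w,z runs 00..11 left to right):
  rows 0-3 [u,v=00]: 0000  = hex 0
  rows 4-7 [u,v=01]: 0000  = hex 0
  rows 8-11 [u,v=10]: 0000  = hex 0
  rows 12-15 [u,v=11]: 0000  = hex 0
Counterexample vector (row 0 .. row 15) = 0000000000000000
Output column grouped in 4s = 0000 0000 0000 0000 = 0x0000
Convert to decimal digit by digit (value = value*16 + digit):
  0 -> 0
  0*16 + 0 = 0
  0*16 + 0 = 0
  0*16 + 0 = 0
Decimal = 0

0


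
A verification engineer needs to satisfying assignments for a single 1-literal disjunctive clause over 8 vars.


Step 1: Total=2^8=256
Step 2: Unsat when all 1 false: 2^7=128
Step 3: Sat=256-128=128

128


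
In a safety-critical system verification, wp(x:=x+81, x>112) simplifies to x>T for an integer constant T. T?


Formula: wp(x:=E, P) = P[E/x] (substitute E for x in postcondition)
Step 1: Postcondition: x>112
Step 2: Substitute x+81 for x: x+81>112
Step 3: Solve for x: x > 112-81 = 31

31


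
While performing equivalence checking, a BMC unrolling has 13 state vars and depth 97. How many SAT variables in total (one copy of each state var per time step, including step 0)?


BMC unrolls to depth k, creating one copy of each state var for steps 0..k.
Step count = 97 + 1 = 98 (steps 0 through 97)
Vars per step = 13
Total = 13 * 98 = 1274

1274


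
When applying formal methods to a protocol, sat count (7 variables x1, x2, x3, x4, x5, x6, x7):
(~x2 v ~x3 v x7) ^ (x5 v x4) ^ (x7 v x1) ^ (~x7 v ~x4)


CNF with 4 clauses over 7 vars (128 assignments).
An assignment satisfies CNF iff every clause has >=1 true literal.
Check each row (bits = x1,x2,x3,x4,x5,x6,x7; clause T/F shown):
  row 0 [0000000]: clauses=TFFT -> 0
  row 1 [0000001]: clauses=TFTT -> 0
  row 2 [0000010]: clauses=TFFT -> 0
  row 3 [0000011]: clauses=TFTT -> 0
  row 4 [0000100]: clauses=TTFT -> 0
  (every remaining row is evaluated the same way; all 128 results are listed next)
Full result column, 8 rows per line (x1,x2,x3,x4 fixed per line; x5,x6,x7 runs 000..111 left to right):
  rows 0-7 [x1,x2,x3,x4=0000]: 00000101  (ones: 2)
  rows 8-15 [x1,x2,x3,x4=0001]: 00000000  (ones: 0)
  rows 16-23 [x1,x2,x3,x4=0010]: 00000101  (ones: 2)
  rows 24-31 [x1,x2,x3,x4=0011]: 00000000  (ones: 0)
  rows 32-39 [x1,x2,x3,x4=0100]: 00000101  (ones: 2)
  rows 40-47 [x1,x2,x3,x4=0101]: 00000000  (ones: 0)
  rows 48-55 [x1,x2,x3,x4=0110]: 00000101  (ones: 2)
  rows 56-63 [x1,x2,x3,x4=0111]: 00000000  (ones: 0)
  rows 64-71 [x1,x2,x3,x4=1000]: 00001111  (ones: 4)
  rows 72-79 [x1,x2,x3,x4=1001]: 10101010  (ones: 4)
  rows 80-87 [x1,x2,x3,x4=1010]: 00001111  (ones: 4)
  rows 88-95 [x1,x2,x3,x4=1011]: 10101010  (ones: 4)
  rows 96-103 [x1,x2,x3,x4=1100]: 00001111  (ones: 4)
  rows 104-111 [x1,x2,x3,x4=1101]: 10101010  (ones: 4)
  rows 112-119 [x1,x2,x3,x4=1110]: 00000101  (ones: 2)
  rows 120-127 [x1,x2,x3,x4=1111]: 00000000  (ones: 0)
Satisfying assignments = 2+0+2+0+2+0+2+0+4+4+4+4+4+4+2+0 = 34

34


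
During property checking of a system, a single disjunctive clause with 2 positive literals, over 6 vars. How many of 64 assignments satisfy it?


Step 1: Total=2^6=64
Step 2: Unsat when all 2 false: 2^4=16
Step 3: Sat=64-16=48

48


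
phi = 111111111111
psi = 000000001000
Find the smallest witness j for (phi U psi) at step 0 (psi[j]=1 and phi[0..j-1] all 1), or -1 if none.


(phi U psi) at 0: need smallest j with psi[j]=1 and phi[i]=1 for all i in [0,j).
Scan from step 0:
  step 0: phi=1, psi=0 -> continue
  step 1: phi=1, psi=0 -> continue
  step 2: phi=1, psi=0 -> continue
  step 3: phi=1, psi=0 -> continue
  step 8: psi=1 and phi held for [0,8) -> witness found
Witness step = 8

8


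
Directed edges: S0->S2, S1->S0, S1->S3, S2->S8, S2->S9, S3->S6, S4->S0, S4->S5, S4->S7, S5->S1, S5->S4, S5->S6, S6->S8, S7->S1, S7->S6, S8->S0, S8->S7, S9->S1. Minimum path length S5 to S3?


BFS layer-by-layer from S5:
  dist 0: {S5}
  dist 1: {S1, S4, S6}
  dist 2: {S0, S3, S7, S8}
  -> S3 reached at distance 2
Shortest path length = 2

2


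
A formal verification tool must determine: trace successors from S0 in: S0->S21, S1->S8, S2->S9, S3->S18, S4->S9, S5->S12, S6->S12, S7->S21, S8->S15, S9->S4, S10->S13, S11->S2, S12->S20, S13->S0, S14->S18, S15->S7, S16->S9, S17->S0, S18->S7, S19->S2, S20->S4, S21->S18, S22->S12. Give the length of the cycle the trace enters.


Trace from S0 until a state repeats:
  S0 -> S21 -> S18 -> S7 -> S21
S21 first seen at step 1, revisited at step 4.
Cycle length = 4 - 1 = 3

3


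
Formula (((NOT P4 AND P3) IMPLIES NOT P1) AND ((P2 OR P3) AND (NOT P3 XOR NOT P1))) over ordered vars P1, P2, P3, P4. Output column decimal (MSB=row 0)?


Formula: (((NOT P4 AND P3) IMPLIES NOT P1) AND ((P2 OR P3) AND (NOT P3 XOR NOT P1))) over P1, P2, P3, P4 (16 rows)
Evaluate each row (bits = P1,P2,P3,P4, MSB first):
  row 0 [0000]: (((NOT 0 AND 0) IMPLIES NOT 0) AND ((0 OR 0) AND (NOT 0 XOR NOT 0))) -> 0
  row 1 [0001]: (((NOT 1 AND 0) IMPLIES NOT 0) AND ((0 OR 0) AND (NOT 0 XOR NOT 0))) -> 0
  row 2 [0010]: (((NOT 0 AND 1) IMPLIES NOT 0) AND ((0 OR 1) AND (NOT 1 XOR NOT 0))) -> 1
  row 3 [0011]: (((NOT 1 AND 1) IMPLIES NOT 0) AND ((0 OR 1) AND (NOT 1 XOR NOT 0))) -> 1
  row 4 [0100]: (((NOT 0 AND 0) IMPLIES NOT 0) AND ((1 OR 0) AND (NOT 0 XOR NOT 0))) -> 0
  row 5 [0101]: (((NOT 1 AND 0) IMPLIES NOT 0) AND ((1 OR 0) AND (NOT 0 XOR NOT 0))) -> 0
  row 6 [0110]: (((NOT 0 AND 1) IMPLIES NOT 0) AND ((1 OR 1) AND (NOT 1 XOR NOT 0))) -> 1
  row 7 [0111]: (((NOT 1 AND 1) IMPLIES NOT 0) AND ((1 OR 1) AND (NOT 1 XOR NOT 0))) -> 1
  row 8 [1000]: (((NOT 0 AND 0) IMPLIES NOT 1) AND ((0 OR 0) AND (NOT 0 XOR NOT 1))) -> 0
  row 9 [1001]: (((NOT 1 AND 0) IMPLIES NOT 1) AND ((0 OR 0) AND (NOT 0 XOR NOT 1))) -> 0
  row 10 [1010]: (((NOT 0 AND 1) IMPLIES NOT 1) AND ((0 OR 1) AND (NOT 1 XOR NOT 1))) -> 0
  row 11 [1011]: (((NOT 1 AND 1) IMPLIES NOT 1) AND ((0 OR 1) AND (NOT 1 XOR NOT 1))) -> 0
  row 12 [1100]: (((NOT 0 AND 0) IMPLIES NOT 1) AND ((1 OR 0) AND (NOT 0 XOR NOT 1))) -> 1
  row 13 [1101]: (((NOT 1 AND 0) IMPLIES NOT 1) AND ((1 OR 0) AND (NOT 0 XOR NOT 1))) -> 1
  row 14 [1110]: (((NOT 0 AND 1) IMPLIES NOT 1) AND ((1 OR 1) AND (NOT 1 XOR NOT 1))) -> 0
  row 15 [1111]: (((NOT 1 AND 1) IMPLIES NOT 1) AND ((1 OR 1) AND (NOT 1 XOR NOT 1))) -> 0
Full result column, 4 rows per line (P1,P2 fixed per line; P3,P4 runs 00..11 left to right):
  rows 0-3 [P1,P2=00]: 0011  = hex 3
  rows 4-7 [P1,P2=01]: 0011  = hex 3
  rows 8-11 [P1,P2=10]: 0000  = hex 0
  rows 12-15 [P1,P2=11]: 1100  = hex C
Output column (row 0 .. row 15) = 0011001100001100
Output column grouped in 4s = 0011 0011 0000 1100 = 0x330C
Convert to decimal digit by digit (value = value*16 + digit):
  3 -> 3
  3*16 + 3 = 51
  51*16 + 0 = 816
  816*16 + 12 (C) = 13068
Decimal = 13068

13068


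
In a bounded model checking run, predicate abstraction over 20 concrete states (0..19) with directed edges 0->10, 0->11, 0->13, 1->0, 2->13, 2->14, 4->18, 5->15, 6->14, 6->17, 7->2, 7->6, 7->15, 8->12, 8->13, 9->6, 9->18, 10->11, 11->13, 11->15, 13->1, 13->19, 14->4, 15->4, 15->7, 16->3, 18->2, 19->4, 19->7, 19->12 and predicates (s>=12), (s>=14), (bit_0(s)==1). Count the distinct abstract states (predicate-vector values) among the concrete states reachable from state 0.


BFS from 0:
Concrete reachable: {0, 1, 2, 4, 6, 7, 10, 11, 12, 13, 14, 15, 17, 18, 19}
Abstract via predicates (s>=12), (s>=14), (bit_0(s)==1):
  (0,0,0) <- {0, 2, 4, 6, 10}
  (0,0,1) <- {1, 7, 11}
  (1,0,0) <- {12}
  (1,0,1) <- {13}
  (1,1,0) <- {14, 18}
  (1,1,1) <- {15, 17, 19}
Distinct abstract states = 6

6


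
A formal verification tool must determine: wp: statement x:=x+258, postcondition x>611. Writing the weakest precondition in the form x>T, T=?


Formula: wp(x:=E, P) = P[E/x] (substitute E for x in postcondition)
Step 1: Postcondition: x>611
Step 2: Substitute x+258 for x: x+258>611
Step 3: Solve for x: x > 611-258 = 353

353


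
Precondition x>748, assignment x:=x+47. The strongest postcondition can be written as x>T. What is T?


Formula: sp(P, x:=E) = exists old_x. (x = E[old_x/x]) AND P[old_x/x] (old_x is the value of x before the assignment; eliminate old_x by solving x = E[old_x/x] for old_x)
Step 1: Precondition P: x>748, i.e. old_x > 748
Step 2: Assignment gives x = old_x + 47, so old_x = x - 47
Step 3: Substitute into P: x - 47 > 748
Step 4: Simplify: x > 748+47 = 795

795


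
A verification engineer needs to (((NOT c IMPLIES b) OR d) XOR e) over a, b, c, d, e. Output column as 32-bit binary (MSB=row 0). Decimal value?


Formula: (((NOT c IMPLIES b) OR d) XOR e) over a, b, c, d, e (32 rows)
Evaluate each row (bits = a,b,c,d,e, MSB first):
  row 0 [00000]: (((NOT 0 IMPLIES 0) OR 0) XOR 0) -> 0
  row 1 [00001]: (((NOT 0 IMPLIES 0) OR 0) XOR 1) -> 1
  row 2 [00010]: (((NOT 0 IMPLIES 0) OR 1) XOR 0) -> 1
  row 3 [00011]: (((NOT 0 IMPLIES 0) OR 1) XOR 1) -> 0
  row 4 [00100]: (((NOT 1 IMPLIES 0) OR 0) XOR 0) -> 1
  row 5 [00101]: (((NOT 1 IMPLIES 0) OR 0) XOR 1) -> 0
  row 6 [00110]: (((NOT 1 IMPLIES 0) OR 1) XOR 0) -> 1
  row 7 [00111]: (((NOT 1 IMPLIES 0) OR 1) XOR 1) -> 0
  row 8 [01000]: (((NOT 0 IMPLIES 1) OR 0) XOR 0) -> 1
  row 9 [01001]: (((NOT 0 IMPLIES 1) OR 0) XOR 1) -> 0
  row 10 [01010]: (((NOT 0 IMPLIES 1) OR 1) XOR 0) -> 1
  row 11 [01011]: (((NOT 0 IMPLIES 1) OR 1) XOR 1) -> 0
  row 12 [01100]: (((NOT 1 IMPLIES 1) OR 0) XOR 0) -> 1
  row 13 [01101]: (((NOT 1 IMPLIES 1) OR 0) XOR 1) -> 0
  row 14 [01110]: (((NOT 1 IMPLIES 1) OR 1) XOR 0) -> 1
  row 15 [01111]: (((NOT 1 IMPLIES 1) OR 1) XOR 1) -> 0
  row 16 [10000]: (((NOT 0 IMPLIES 0) OR 0) XOR 0) -> 0
  row 17 [10001]: (((NOT 0 IMPLIES 0) OR 0) XOR 1) -> 1
  row 18 [10010]: (((NOT 0 IMPLIES 0) OR 1) XOR 0) -> 1
  row 19 [10011]: (((NOT 0 IMPLIES 0) OR 1) XOR 1) -> 0
  row 20 [10100]: (((NOT 1 IMPLIES 0) OR 0) XOR 0) -> 1
  row 21 [10101]: (((NOT 1 IMPLIES 0) OR 0) XOR 1) -> 0
  row 22 [10110]: (((NOT 1 IMPLIES 0) OR 1) XOR 0) -> 1
  row 23 [10111]: (((NOT 1 IMPLIES 0) OR 1) XOR 1) -> 0
  row 24 [11000]: (((NOT 0 IMPLIES 1) OR 0) XOR 0) -> 1
  row 25 [11001]: (((NOT 0 IMPLIES 1) OR 0) XOR 1) -> 0
  row 26 [11010]: (((NOT 0 IMPLIES 1) OR 1) XOR 0) -> 1
  row 27 [11011]: (((NOT 0 IMPLIES 1) OR 1) XOR 1) -> 0
  row 28 [11100]: (((NOT 1 IMPLIES 1) OR 0) XOR 0) -> 1
  row 29 [11101]: (((NOT 1 IMPLIES 1) OR 0) XOR 1) -> 0
  row 30 [11110]: (((NOT 1 IMPLIES 1) OR 1) XOR 0) -> 1
  row 31 [11111]: (((NOT 1 IMPLIES 1) OR 1) XOR 1) -> 0
Full result column, 4 rows per line (a,b,c fixed per line; d,e runs 00..11 left to right):
  rows 0-3 [a,b,c=000]: 0110  = hex 6
  rows 4-7 [a,b,c=001]: 1010  = hex A
  rows 8-11 [a,b,c=010]: 1010  = hex A
  rows 12-15 [a,b,c=011]: 1010  = hex A
  rows 16-19 [a,b,c=100]: 0110  = hex 6
  rows 20-23 [a,b,c=101]: 1010  = hex A
  rows 24-27 [a,b,c=110]: 1010  = hex A
  rows 28-31 [a,b,c=111]: 1010  = hex A
Output column (row 0 .. row 31) = 01101010101010100110101010101010
Output column grouped in 4s = 0110 1010 1010 1010 0110 1010 1010 1010 = 0x6AAA6AAA
Convert to decimal digit by digit (value = value*16 + digit):
  6 -> 6
  6*16 + 10 (A) = 106
  106*16 + 10 (A) = 1706
  1706*16 + 10 (A) = 27306
  27306*16 + 6 = 436902
  436902*16 + 10 (A) = 6990442
  6990442*16 + 10 (A) = 111847082
  111847082*16 + 10 (A) = 1789553322
Decimal = 1789553322

1789553322


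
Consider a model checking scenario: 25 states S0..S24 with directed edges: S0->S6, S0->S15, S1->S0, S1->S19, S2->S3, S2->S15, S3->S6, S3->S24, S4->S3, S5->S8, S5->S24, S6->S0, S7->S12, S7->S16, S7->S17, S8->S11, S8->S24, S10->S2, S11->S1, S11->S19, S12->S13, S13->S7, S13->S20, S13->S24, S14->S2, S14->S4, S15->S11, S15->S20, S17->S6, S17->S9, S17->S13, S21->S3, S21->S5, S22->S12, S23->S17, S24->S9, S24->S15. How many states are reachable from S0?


BFS from S0:
  layer 0: {S0}
  layer 1: {S6, S15}
  layer 2: {S11, S20}
  layer 3: {S1, S19}
Reachable set: {S0, S1, S6, S11, S15, S19, S20}
Count = 7

7


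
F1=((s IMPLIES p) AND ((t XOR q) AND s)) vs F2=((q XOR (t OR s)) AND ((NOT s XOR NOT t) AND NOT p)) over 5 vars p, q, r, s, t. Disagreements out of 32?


F1 = ((s IMPLIES p) AND ((t XOR q) AND s))
F2 = ((q XOR (t OR s)) AND ((NOT s XOR NOT t) AND NOT p))
Evaluate both on each of 32 rows (bits = p,q,r,s,t):
  row 0 [00000]: F1=0 F2=0 -> 0
  row 1 [00001]: F1=0 F2=1 (differ) -> 1
  row 2 [00010]: F1=0 F2=1 (differ) -> 1
  row 3 [00011]: F1=0 F2=0 -> 0
  row 4 [00100]: F1=0 F2=0 -> 0
  row 5 [00101]: F1=0 F2=1 (differ) -> 1
  row 6 [00110]: F1=0 F2=1 (differ) -> 1
  row 7 [00111]: F1=0 F2=0 -> 0
  row 8 [01000]: F1=0 F2=0 -> 0
  row 9 [01001]: F1=0 F2=0 -> 0
  row 10 [01010]: F1=0 F2=0 -> 0
  row 11 [01011]: F1=0 F2=0 -> 0
  row 12 [01100]: F1=0 F2=0 -> 0
  row 13 [01101]: F1=0 F2=0 -> 0
  row 14 [01110]: F1=0 F2=0 -> 0
  row 15 [01111]: F1=0 F2=0 -> 0
  row 16 [10000]: F1=0 F2=0 -> 0
  row 17 [10001]: F1=0 F2=0 -> 0
  row 18 [10010]: F1=0 F2=0 -> 0
  row 19 [10011]: F1=1 F2=0 (differ) -> 1
  row 20 [10100]: F1=0 F2=0 -> 0
  row 21 [10101]: F1=0 F2=0 -> 0
  row 22 [10110]: F1=0 F2=0 -> 0
  row 23 [10111]: F1=1 F2=0 (differ) -> 1
  row 24 [11000]: F1=0 F2=0 -> 0
  row 25 [11001]: F1=0 F2=0 -> 0
  row 26 [11010]: F1=1 F2=0 (differ) -> 1
  row 27 [11011]: F1=0 F2=0 -> 0
  row 28 [11100]: F1=0 F2=0 -> 0
  row 29 [11101]: F1=0 F2=0 -> 0
  row 30 [11110]: F1=1 F2=0 (differ) -> 1
  row 31 [11111]: F1=0 F2=0 -> 0
Full result column, 8 rows per line (p,q fixed per line; r,s,t runs 000..111 left to right):
  rows 0-7 [p,q=00]: 01100110  (ones: 4)
  rows 8-15 [p,q=01]: 00000000  (ones: 0)
  rows 16-23 [p,q=10]: 00010001  (ones: 2)
  rows 24-31 [p,q=11]: 00100010  (ones: 2)
Disagreements = 4+0+2+2 = 8

8


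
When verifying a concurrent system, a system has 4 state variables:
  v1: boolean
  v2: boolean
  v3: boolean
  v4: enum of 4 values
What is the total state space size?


State space = product of domain sizes of all variables.
Domain sizes:
  v1 (boolean): 2
  v2 (boolean): 2
  v3 (boolean): 2
  v4 (enum of 4 values): 4
Product = 2 * 2 * 2 * 4 = 32

32


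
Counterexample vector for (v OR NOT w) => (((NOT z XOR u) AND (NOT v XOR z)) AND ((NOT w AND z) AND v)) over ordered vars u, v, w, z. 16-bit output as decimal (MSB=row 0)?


F1 = (v OR NOT w)
F2 = (((NOT z XOR u) AND (NOT v XOR z)) AND ((NOT w AND z) AND v))
Counterexample to F1=>F2 is where F1=1 and F2=0.
Evaluate each row (bits = u,v,w,z, MSB first):
  row 0 [0000]: F1=1 F2=0 -> F1&~F2 -> 1
  row 1 [0001]: F1=1 F2=0 -> F1&~F2 -> 1
  row 2 [0010]: F1=0 F2=0 -> F1&~F2 -> 0
  row 3 [0011]: F1=0 F2=0 -> F1&~F2 -> 0
  row 4 [0100]: F1=1 F2=0 -> F1&~F2 -> 1
  row 5 [0101]: F1=1 F2=0 -> F1&~F2 -> 1
  row 6 [0110]: F1=1 F2=0 -> F1&~F2 -> 1
  row 7 [0111]: F1=1 F2=0 -> F1&~F2 -> 1
  row 8 [1000]: F1=1 F2=0 -> F1&~F2 -> 1
  row 9 [1001]: F1=1 F2=0 -> F1&~F2 -> 1
  row 10 [1010]: F1=0 F2=0 -> F1&~F2 -> 0
  row 11 [1011]: F1=0 F2=0 -> F1&~F2 -> 0
  row 12 [1100]: F1=1 F2=0 -> F1&~F2 -> 1
  row 13 [1101]: F1=1 F2=1 -> F1&~F2 -> 0
  row 14 [1110]: F1=1 F2=0 -> F1&~F2 -> 1
  row 15 [1111]: F1=1 F2=0 -> F1&~F2 -> 1
Full result column, 4 rows per line (u,v fixed per line; w,z runs 00..11 left to right):
  rows 0-3 [u,v=00]: 1100  = hex C
  rows 4-7 [u,v=01]: 1111  = hex F
  rows 8-11 [u,v=10]: 1100  = hex C
  rows 12-15 [u,v=11]: 1011  = hex B
Counterexample vector (row 0 .. row 15) = 1100111111001011
Output column grouped in 4s = 1100 1111 1100 1011 = 0xCFCB
Convert to decimal digit by digit (value = value*16 + digit):
  C -> 12
  12*16 + 15 (F) = 207
  207*16 + 12 (C) = 3324
  3324*16 + 11 (B) = 53195
Decimal = 53195

53195


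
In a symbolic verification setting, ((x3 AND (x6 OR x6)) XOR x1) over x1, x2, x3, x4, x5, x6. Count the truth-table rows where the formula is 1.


Formula: ((x3 AND (x6 OR x6)) XOR x1) over 6 vars (64 rows)
Evaluate each row (x1, x2, x3, x4, x5, x6 as bits, MSB first):
  row 0 [000000]: ((0 AND (0 OR 0)) XOR 0) -> 0
  row 1 [000001]: ((0 AND (1 OR 1)) XOR 0) -> 0
  row 2 [000010]: ((0 AND (0 OR 0)) XOR 0) -> 0
  row 3 [000011]: ((0 AND (1 OR 1)) XOR 0) -> 0
  row 4 [000100]: ((0 AND (0 OR 0)) XOR 0) -> 0
  (every remaining row is evaluated the same way; all 64 results are listed next)
Full result column, 8 rows per line (x1,x2,x3 fixed per line; x4,x5,x6 runs 000..111 left to right):
  rows 0-7 [x1,x2,x3=000]: 00000000  (ones: 0)
  rows 8-15 [x1,x2,x3=001]: 01010101  (ones: 4)
  rows 16-23 [x1,x2,x3=010]: 00000000  (ones: 0)
  rows 24-31 [x1,x2,x3=011]: 01010101  (ones: 4)
  rows 32-39 [x1,x2,x3=100]: 11111111  (ones: 8)
  rows 40-47 [x1,x2,x3=101]: 10101010  (ones: 4)
  rows 48-55 [x1,x2,x3=110]: 11111111  (ones: 8)
  rows 56-63 [x1,x2,x3=111]: 10101010  (ones: 4)
Count of 1-rows = 0+4+0+4+8+4+8+4 = 32

32


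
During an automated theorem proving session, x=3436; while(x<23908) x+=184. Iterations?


Step 1: x goes from 3436 toward 23908 by 184; the body runs while x<23908, so iterations = ceil((bound-start)/step)
Step 2: Distance=20472
Step 3: ceil(20472/184)=112

112


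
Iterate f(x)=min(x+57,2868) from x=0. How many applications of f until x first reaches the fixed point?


Step 1: x=0, cap=2868, increment=57
Step 2: x grows by 57 each step until capped at 2868; fixed point is x=2868
Step 3: iterations = ceil(2868/57) = 51

51


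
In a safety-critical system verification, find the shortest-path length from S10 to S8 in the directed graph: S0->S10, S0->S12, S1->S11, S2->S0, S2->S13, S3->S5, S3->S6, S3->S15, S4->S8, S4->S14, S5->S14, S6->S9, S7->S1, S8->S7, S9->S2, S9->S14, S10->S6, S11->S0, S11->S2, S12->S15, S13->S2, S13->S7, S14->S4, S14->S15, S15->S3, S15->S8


BFS layer-by-layer from S10:
  dist 0: {S10}
  dist 1: {S6}
  dist 2: {S9}
  dist 3: {S2, S14}
  dist 4: {S0, S4, S13, S15}
  dist 5: {S3, S7, S8, S12}
  -> S8 reached at distance 5
Shortest path length = 5

5


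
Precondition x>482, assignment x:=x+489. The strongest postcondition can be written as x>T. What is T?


Formula: sp(P, x:=E) = exists old_x. (x = E[old_x/x]) AND P[old_x/x] (old_x is the value of x before the assignment; eliminate old_x by solving x = E[old_x/x] for old_x)
Step 1: Precondition P: x>482, i.e. old_x > 482
Step 2: Assignment gives x = old_x + 489, so old_x = x - 489
Step 3: Substitute into P: x - 489 > 482
Step 4: Simplify: x > 482+489 = 971

971


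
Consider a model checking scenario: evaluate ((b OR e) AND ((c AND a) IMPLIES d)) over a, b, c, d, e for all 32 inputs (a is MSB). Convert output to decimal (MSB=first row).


Formula: ((b OR e) AND ((c AND a) IMPLIES d)) over a, b, c, d, e (32 rows)
Evaluate each row (bits = a,b,c,d,e, MSB first):
  row 0 [00000]: ((0 OR 0) AND ((0 AND 0) IMPLIES 0)) -> 0
  row 1 [00001]: ((0 OR 1) AND ((0 AND 0) IMPLIES 0)) -> 1
  row 2 [00010]: ((0 OR 0) AND ((0 AND 0) IMPLIES 1)) -> 0
  row 3 [00011]: ((0 OR 1) AND ((0 AND 0) IMPLIES 1)) -> 1
  row 4 [00100]: ((0 OR 0) AND ((1 AND 0) IMPLIES 0)) -> 0
  row 5 [00101]: ((0 OR 1) AND ((1 AND 0) IMPLIES 0)) -> 1
  row 6 [00110]: ((0 OR 0) AND ((1 AND 0) IMPLIES 1)) -> 0
  row 7 [00111]: ((0 OR 1) AND ((1 AND 0) IMPLIES 1)) -> 1
  row 8 [01000]: ((1 OR 0) AND ((0 AND 0) IMPLIES 0)) -> 1
  row 9 [01001]: ((1 OR 1) AND ((0 AND 0) IMPLIES 0)) -> 1
  row 10 [01010]: ((1 OR 0) AND ((0 AND 0) IMPLIES 1)) -> 1
  row 11 [01011]: ((1 OR 1) AND ((0 AND 0) IMPLIES 1)) -> 1
  row 12 [01100]: ((1 OR 0) AND ((1 AND 0) IMPLIES 0)) -> 1
  row 13 [01101]: ((1 OR 1) AND ((1 AND 0) IMPLIES 0)) -> 1
  row 14 [01110]: ((1 OR 0) AND ((1 AND 0) IMPLIES 1)) -> 1
  row 15 [01111]: ((1 OR 1) AND ((1 AND 0) IMPLIES 1)) -> 1
  row 16 [10000]: ((0 OR 0) AND ((0 AND 1) IMPLIES 0)) -> 0
  row 17 [10001]: ((0 OR 1) AND ((0 AND 1) IMPLIES 0)) -> 1
  row 18 [10010]: ((0 OR 0) AND ((0 AND 1) IMPLIES 1)) -> 0
  row 19 [10011]: ((0 OR 1) AND ((0 AND 1) IMPLIES 1)) -> 1
  row 20 [10100]: ((0 OR 0) AND ((1 AND 1) IMPLIES 0)) -> 0
  row 21 [10101]: ((0 OR 1) AND ((1 AND 1) IMPLIES 0)) -> 0
  row 22 [10110]: ((0 OR 0) AND ((1 AND 1) IMPLIES 1)) -> 0
  row 23 [10111]: ((0 OR 1) AND ((1 AND 1) IMPLIES 1)) -> 1
  row 24 [11000]: ((1 OR 0) AND ((0 AND 1) IMPLIES 0)) -> 1
  row 25 [11001]: ((1 OR 1) AND ((0 AND 1) IMPLIES 0)) -> 1
  row 26 [11010]: ((1 OR 0) AND ((0 AND 1) IMPLIES 1)) -> 1
  row 27 [11011]: ((1 OR 1) AND ((0 AND 1) IMPLIES 1)) -> 1
  row 28 [11100]: ((1 OR 0) AND ((1 AND 1) IMPLIES 0)) -> 0
  row 29 [11101]: ((1 OR 1) AND ((1 AND 1) IMPLIES 0)) -> 0
  row 30 [11110]: ((1 OR 0) AND ((1 AND 1) IMPLIES 1)) -> 1
  row 31 [11111]: ((1 OR 1) AND ((1 AND 1) IMPLIES 1)) -> 1
Full result column, 4 rows per line (a,b,c fixed per line; d,e runs 00..11 left to right):
  rows 0-3 [a,b,c=000]: 0101  = hex 5
  rows 4-7 [a,b,c=001]: 0101  = hex 5
  rows 8-11 [a,b,c=010]: 1111  = hex F
  rows 12-15 [a,b,c=011]: 1111  = hex F
  rows 16-19 [a,b,c=100]: 0101  = hex 5
  rows 20-23 [a,b,c=101]: 0001  = hex 1
  rows 24-27 [a,b,c=110]: 1111  = hex F
  rows 28-31 [a,b,c=111]: 0011  = hex 3
Output column (row 0 .. row 31) = 01010101111111110101000111110011
Output column grouped in 4s = 0101 0101 1111 1111 0101 0001 1111 0011 = 0x55FF51F3
Convert to decimal digit by digit (value = value*16 + digit):
  5 -> 5
  5*16 + 5 = 85
  85*16 + 15 (F) = 1375
  1375*16 + 15 (F) = 22015
  22015*16 + 5 = 352245
  352245*16 + 1 = 5635921
  5635921*16 + 15 (F) = 90174751
  90174751*16 + 3 = 1442796019
Decimal = 1442796019

1442796019


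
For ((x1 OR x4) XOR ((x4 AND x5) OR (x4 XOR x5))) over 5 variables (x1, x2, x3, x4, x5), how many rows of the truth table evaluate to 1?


Formula: ((x1 OR x4) XOR ((x4 AND x5) OR (x4 XOR x5))) over 5 vars (32 rows)
Evaluate each row (x1, x2, x3, x4, x5 as bits, MSB first):
  row 0 [00000]: ((0 OR 0) XOR ((0 AND 0) OR (0 XOR 0))) -> 0
  row 1 [00001]: ((0 OR 0) XOR ((0 AND 1) OR (0 XOR 1))) -> 1
  row 2 [00010]: ((0 OR 1) XOR ((1 AND 0) OR (1 XOR 0))) -> 0
  row 3 [00011]: ((0 OR 1) XOR ((1 AND 1) OR (1 XOR 1))) -> 0
  row 4 [00100]: ((0 OR 0) XOR ((0 AND 0) OR (0 XOR 0))) -> 0
  row 5 [00101]: ((0 OR 0) XOR ((0 AND 1) OR (0 XOR 1))) -> 1
  row 6 [00110]: ((0 OR 1) XOR ((1 AND 0) OR (1 XOR 0))) -> 0
  row 7 [00111]: ((0 OR 1) XOR ((1 AND 1) OR (1 XOR 1))) -> 0
  row 8 [01000]: ((0 OR 0) XOR ((0 AND 0) OR (0 XOR 0))) -> 0
  row 9 [01001]: ((0 OR 0) XOR ((0 AND 1) OR (0 XOR 1))) -> 1
  row 10 [01010]: ((0 OR 1) XOR ((1 AND 0) OR (1 XOR 0))) -> 0
  row 11 [01011]: ((0 OR 1) XOR ((1 AND 1) OR (1 XOR 1))) -> 0
  row 12 [01100]: ((0 OR 0) XOR ((0 AND 0) OR (0 XOR 0))) -> 0
  row 13 [01101]: ((0 OR 0) XOR ((0 AND 1) OR (0 XOR 1))) -> 1
  row 14 [01110]: ((0 OR 1) XOR ((1 AND 0) OR (1 XOR 0))) -> 0
  row 15 [01111]: ((0 OR 1) XOR ((1 AND 1) OR (1 XOR 1))) -> 0
  row 16 [10000]: ((1 OR 0) XOR ((0 AND 0) OR (0 XOR 0))) -> 1
  row 17 [10001]: ((1 OR 0) XOR ((0 AND 1) OR (0 XOR 1))) -> 0
  row 18 [10010]: ((1 OR 1) XOR ((1 AND 0) OR (1 XOR 0))) -> 0
  row 19 [10011]: ((1 OR 1) XOR ((1 AND 1) OR (1 XOR 1))) -> 0
  row 20 [10100]: ((1 OR 0) XOR ((0 AND 0) OR (0 XOR 0))) -> 1
  row 21 [10101]: ((1 OR 0) XOR ((0 AND 1) OR (0 XOR 1))) -> 0
  row 22 [10110]: ((1 OR 1) XOR ((1 AND 0) OR (1 XOR 0))) -> 0
  row 23 [10111]: ((1 OR 1) XOR ((1 AND 1) OR (1 XOR 1))) -> 0
  row 24 [11000]: ((1 OR 0) XOR ((0 AND 0) OR (0 XOR 0))) -> 1
  row 25 [11001]: ((1 OR 0) XOR ((0 AND 1) OR (0 XOR 1))) -> 0
  row 26 [11010]: ((1 OR 1) XOR ((1 AND 0) OR (1 XOR 0))) -> 0
  row 27 [11011]: ((1 OR 1) XOR ((1 AND 1) OR (1 XOR 1))) -> 0
  row 28 [11100]: ((1 OR 0) XOR ((0 AND 0) OR (0 XOR 0))) -> 1
  row 29 [11101]: ((1 OR 0) XOR ((0 AND 1) OR (0 XOR 1))) -> 0
  row 30 [11110]: ((1 OR 1) XOR ((1 AND 0) OR (1 XOR 0))) -> 0
  row 31 [11111]: ((1 OR 1) XOR ((1 AND 1) OR (1 XOR 1))) -> 0
Full result column, 8 rows per line (x1,x2 fixed per line; x3,x4,x5 runs 000..111 left to right):
  rows 0-7 [x1,x2=00]: 01000100  (ones: 2)
  rows 8-15 [x1,x2=01]: 01000100  (ones: 2)
  rows 16-23 [x1,x2=10]: 10001000  (ones: 2)
  rows 24-31 [x1,x2=11]: 10001000  (ones: 2)
Count of 1-rows = 2+2+2+2 = 8

8


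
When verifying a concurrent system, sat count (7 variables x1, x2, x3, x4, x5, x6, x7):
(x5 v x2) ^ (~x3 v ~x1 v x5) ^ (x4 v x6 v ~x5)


CNF with 3 clauses over 7 vars (128 assignments).
An assignment satisfies CNF iff every clause has >=1 true literal.
Check each row (bits = x1,x2,x3,x4,x5,x6,x7; clause T/F shown):
  row 0 [0000000]: clauses=FTT -> 0
  row 1 [0000001]: clauses=FTT -> 0
  row 2 [0000010]: clauses=FTT -> 0
  row 3 [0000011]: clauses=FTT -> 0
  row 4 [0000100]: clauses=TTF -> 0
  (every remaining row is evaluated the same way; all 128 results are listed next)
Full result column, 8 rows per line (x1,x2,x3,x4 fixed per line; x5,x6,x7 runs 000..111 left to right):
  rows 0-7 [x1,x2,x3,x4=0000]: 00000011  (ones: 2)
  rows 8-15 [x1,x2,x3,x4=0001]: 00001111  (ones: 4)
  rows 16-23 [x1,x2,x3,x4=0010]: 00000011  (ones: 2)
  rows 24-31 [x1,x2,x3,x4=0011]: 00001111  (ones: 4)
  rows 32-39 [x1,x2,x3,x4=0100]: 11110011  (ones: 6)
  rows 40-47 [x1,x2,x3,x4=0101]: 11111111  (ones: 8)
  rows 48-55 [x1,x2,x3,x4=0110]: 11110011  (ones: 6)
  rows 56-63 [x1,x2,x3,x4=0111]: 11111111  (ones: 8)
  rows 64-71 [x1,x2,x3,x4=1000]: 00000011  (ones: 2)
  rows 72-79 [x1,x2,x3,x4=1001]: 00001111  (ones: 4)
  rows 80-87 [x1,x2,x3,x4=1010]: 00000011  (ones: 2)
  rows 88-95 [x1,x2,x3,x4=1011]: 00001111  (ones: 4)
  rows 96-103 [x1,x2,x3,x4=1100]: 11110011  (ones: 6)
  rows 104-111 [x1,x2,x3,x4=1101]: 11111111  (ones: 8)
  rows 112-119 [x1,x2,x3,x4=1110]: 00000011  (ones: 2)
  rows 120-127 [x1,x2,x3,x4=1111]: 00001111  (ones: 4)
Satisfying assignments = 2+4+2+4+6+8+6+8+2+4+2+4+6+8+2+4 = 72

72


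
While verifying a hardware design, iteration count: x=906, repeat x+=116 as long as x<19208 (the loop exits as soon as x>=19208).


Step 1: x goes from 906 toward 19208 by 116; the body runs while x<19208, so iterations = ceil((bound-start)/step)
Step 2: Distance=18302
Step 3: ceil(18302/116)=158

158


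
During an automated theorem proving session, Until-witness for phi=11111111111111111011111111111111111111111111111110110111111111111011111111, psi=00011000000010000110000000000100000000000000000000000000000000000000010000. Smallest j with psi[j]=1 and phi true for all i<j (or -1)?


(phi U psi) at 0: need smallest j with psi[j]=1 and phi[i]=1 for all i in [0,j).
Scan from step 0:
  step 0: phi=1, psi=0 -> continue
  step 1: phi=1, psi=0 -> continue
  step 2: phi=1, psi=0 -> continue
  step 3: psi=1 and phi held for [0,3) -> witness found
Witness step = 3

3


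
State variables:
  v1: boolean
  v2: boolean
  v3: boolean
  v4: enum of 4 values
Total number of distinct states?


State space = product of domain sizes of all variables.
Domain sizes:
  v1 (boolean): 2
  v2 (boolean): 2
  v3 (boolean): 2
  v4 (enum of 4 values): 4
Product = 2 * 2 * 2 * 4 = 32

32


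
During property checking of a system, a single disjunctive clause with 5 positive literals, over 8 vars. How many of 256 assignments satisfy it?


Step 1: Total=2^8=256
Step 2: Unsat when all 5 false: 2^3=8
Step 3: Sat=256-8=248

248


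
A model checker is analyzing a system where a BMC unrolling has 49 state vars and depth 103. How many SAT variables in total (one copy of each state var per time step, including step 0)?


BMC unrolls to depth k, creating one copy of each state var for steps 0..k.
Step count = 103 + 1 = 104 (steps 0 through 103)
Vars per step = 49
Total = 49 * 104 = 5096

5096


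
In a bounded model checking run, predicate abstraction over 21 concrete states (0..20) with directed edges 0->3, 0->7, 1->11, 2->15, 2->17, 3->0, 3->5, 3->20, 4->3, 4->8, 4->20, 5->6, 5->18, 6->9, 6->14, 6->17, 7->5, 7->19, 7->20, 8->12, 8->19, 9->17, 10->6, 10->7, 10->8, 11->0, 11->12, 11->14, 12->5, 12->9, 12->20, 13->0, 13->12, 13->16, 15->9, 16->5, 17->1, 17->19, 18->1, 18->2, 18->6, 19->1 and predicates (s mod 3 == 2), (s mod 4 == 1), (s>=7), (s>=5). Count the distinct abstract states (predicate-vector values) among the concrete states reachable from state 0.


BFS from 0:
Concrete reachable: {0, 1, 2, 3, 5, 6, 7, 9, 11, 12, 14, 15, 17, 18, 19, 20}
Abstract via predicates (s mod 3 == 2), (s mod 4 == 1), (s>=7), (s>=5):
  (0,0,0,0) <- {0, 3}
  (0,0,0,1) <- {6}
  (0,0,1,1) <- {7, 12, 15, 18, 19}
  (0,1,0,0) <- {1}
  (0,1,1,1) <- {9}
  (1,0,0,0) <- {2}
  (1,0,1,1) <- {11, 14, 20}
  (1,1,0,1) <- {5}
  (1,1,1,1) <- {17}
Distinct abstract states = 9

9


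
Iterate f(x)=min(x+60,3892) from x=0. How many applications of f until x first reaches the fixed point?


Step 1: x=0, cap=3892, increment=60
Step 2: x grows by 60 each step until capped at 3892; fixed point is x=3892
Step 3: iterations = ceil(3892/60) = 65

65


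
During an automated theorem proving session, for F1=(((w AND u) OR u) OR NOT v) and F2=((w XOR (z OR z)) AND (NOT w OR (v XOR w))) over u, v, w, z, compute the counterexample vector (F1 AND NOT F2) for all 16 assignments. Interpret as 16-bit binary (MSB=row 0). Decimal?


F1 = (((w AND u) OR u) OR NOT v)
F2 = ((w XOR (z OR z)) AND (NOT w OR (v XOR w)))
Counterexample to F1=>F2 is where F1=1 and F2=0.
Evaluate each row (bits = u,v,w,z, MSB first):
  row 0 [0000]: F1=1 F2=0 -> F1&~F2 -> 1
  row 1 [0001]: F1=1 F2=1 -> F1&~F2 -> 0
  row 2 [0010]: F1=1 F2=1 -> F1&~F2 -> 0
  row 3 [0011]: F1=1 F2=0 -> F1&~F2 -> 1
  row 4 [0100]: F1=0 F2=0 -> F1&~F2 -> 0
  row 5 [0101]: F1=0 F2=1 -> F1&~F2 -> 0
  row 6 [0110]: F1=0 F2=0 -> F1&~F2 -> 0
  row 7 [0111]: F1=0 F2=0 -> F1&~F2 -> 0
  row 8 [1000]: F1=1 F2=0 -> F1&~F2 -> 1
  row 9 [1001]: F1=1 F2=1 -> F1&~F2 -> 0
  row 10 [1010]: F1=1 F2=1 -> F1&~F2 -> 0
  row 11 [1011]: F1=1 F2=0 -> F1&~F2 -> 1
  row 12 [1100]: F1=1 F2=0 -> F1&~F2 -> 1
  row 13 [1101]: F1=1 F2=1 -> F1&~F2 -> 0
  row 14 [1110]: F1=1 F2=0 -> F1&~F2 -> 1
  row 15 [1111]: F1=1 F2=0 -> F1&~F2 -> 1
Full result column, 4 rows per line (u,v fixed per line; w,z runs 00..11 left to right):
  rows 0-3 [u,v=00]: 1001  = hex 9
  rows 4-7 [u,v=01]: 0000  = hex 0
  rows 8-11 [u,v=10]: 1001  = hex 9
  rows 12-15 [u,v=11]: 1011  = hex B
Counterexample vector (row 0 .. row 15) = 1001000010011011
Output column grouped in 4s = 1001 0000 1001 1011 = 0x909B
Convert to decimal digit by digit (value = value*16 + digit):
  9 -> 9
  9*16 + 0 = 144
  144*16 + 9 = 2313
  2313*16 + 11 (B) = 37019
Decimal = 37019

37019


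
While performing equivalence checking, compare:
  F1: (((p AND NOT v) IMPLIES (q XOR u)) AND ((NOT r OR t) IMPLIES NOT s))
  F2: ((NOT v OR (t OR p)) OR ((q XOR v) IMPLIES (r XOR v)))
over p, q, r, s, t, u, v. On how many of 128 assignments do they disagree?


F1 = (((p AND NOT v) IMPLIES (q XOR u)) AND ((NOT r OR t) IMPLIES NOT s))
F2 = ((NOT v OR (t OR p)) OR ((q XOR v) IMPLIES (r XOR v)))
Evaluate both on each of 128 rows (bits = p,q,r,s,t,u,v):
  row 0 [0000000]: F1=1 F2=1 -> 0
  row 1 [0000001]: F1=1 F2=1 -> 0
  row 2 [0000010]: F1=1 F2=1 -> 0
  row 3 [0000011]: F1=1 F2=1 -> 0
  row 4 [0000100]: F1=1 F2=1 -> 0
  (every remaining row is evaluated the same way; all 128 results are listed next)
Full result column, 8 rows per line (p,q,r,s fixed per line; t,u,v runs 000..111 left to right):
  rows 0-7 [p,q,r,s=0000]: 00000000  (ones: 0)
  rows 8-15 [p,q,r,s=0001]: 11111111  (ones: 8)
  rows 16-23 [p,q,r,s=0010]: 01010000  (ones: 2)
  rows 24-31 [p,q,r,s=0011]: 01011111  (ones: 6)
  rows 32-39 [p,q,r,s=0100]: 00000000  (ones: 0)
  rows 40-47 [p,q,r,s=0101]: 11111111  (ones: 8)
  rows 48-55 [p,q,r,s=0110]: 00000000  (ones: 0)
  rows 56-63 [p,q,r,s=0111]: 00001111  (ones: 4)
  rows 64-71 [p,q,r,s=1000]: 10001000  (ones: 2)
  rows 72-79 [p,q,r,s=1001]: 11111111  (ones: 8)
  rows 80-87 [p,q,r,s=1010]: 10001000  (ones: 2)
  rows 88-95 [p,q,r,s=1011]: 10001111  (ones: 5)
  rows 96-103 [p,q,r,s=1100]: 00100010  (ones: 2)
  rows 104-111 [p,q,r,s=1101]: 11111111  (ones: 8)
  rows 112-119 [p,q,r,s=1110]: 00100010  (ones: 2)
  rows 120-127 [p,q,r,s=1111]: 00101111  (ones: 5)
Disagreements = 0+8+2+6+0+8+0+4+2+8+2+5+2+8+2+5 = 62

62


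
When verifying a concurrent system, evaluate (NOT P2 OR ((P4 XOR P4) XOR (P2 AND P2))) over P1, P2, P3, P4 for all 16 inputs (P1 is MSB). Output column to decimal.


Formula: (NOT P2 OR ((P4 XOR P4) XOR (P2 AND P2))) over P1, P2, P3, P4 (16 rows)
Evaluate each row (bits = P1,P2,P3,P4, MSB first):
  row 0 [0000]: (NOT 0 OR ((0 XOR 0) XOR (0 AND 0))) -> 1
  row 1 [0001]: (NOT 0 OR ((1 XOR 1) XOR (0 AND 0))) -> 1
  row 2 [0010]: (NOT 0 OR ((0 XOR 0) XOR (0 AND 0))) -> 1
  row 3 [0011]: (NOT 0 OR ((1 XOR 1) XOR (0 AND 0))) -> 1
  row 4 [0100]: (NOT 1 OR ((0 XOR 0) XOR (1 AND 1))) -> 1
  row 5 [0101]: (NOT 1 OR ((1 XOR 1) XOR (1 AND 1))) -> 1
  row 6 [0110]: (NOT 1 OR ((0 XOR 0) XOR (1 AND 1))) -> 1
  row 7 [0111]: (NOT 1 OR ((1 XOR 1) XOR (1 AND 1))) -> 1
  row 8 [1000]: (NOT 0 OR ((0 XOR 0) XOR (0 AND 0))) -> 1
  row 9 [1001]: (NOT 0 OR ((1 XOR 1) XOR (0 AND 0))) -> 1
  row 10 [1010]: (NOT 0 OR ((0 XOR 0) XOR (0 AND 0))) -> 1
  row 11 [1011]: (NOT 0 OR ((1 XOR 1) XOR (0 AND 0))) -> 1
  row 12 [1100]: (NOT 1 OR ((0 XOR 0) XOR (1 AND 1))) -> 1
  row 13 [1101]: (NOT 1 OR ((1 XOR 1) XOR (1 AND 1))) -> 1
  row 14 [1110]: (NOT 1 OR ((0 XOR 0) XOR (1 AND 1))) -> 1
  row 15 [1111]: (NOT 1 OR ((1 XOR 1) XOR (1 AND 1))) -> 1
Full result column, 4 rows per line (P1,P2 fixed per line; P3,P4 runs 00..11 left to right):
  rows 0-3 [P1,P2=00]: 1111  = hex F
  rows 4-7 [P1,P2=01]: 1111  = hex F
  rows 8-11 [P1,P2=10]: 1111  = hex F
  rows 12-15 [P1,P2=11]: 1111  = hex F
Output column (row 0 .. row 15) = 1111111111111111
Output column grouped in 4s = 1111 1111 1111 1111 = 0xFFFF
Convert to decimal digit by digit (value = value*16 + digit):
  F -> 15
  15*16 + 15 (F) = 255
  255*16 + 15 (F) = 4095
  4095*16 + 15 (F) = 65535
Decimal = 65535

65535


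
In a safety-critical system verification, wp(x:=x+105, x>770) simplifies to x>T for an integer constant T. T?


Formula: wp(x:=E, P) = P[E/x] (substitute E for x in postcondition)
Step 1: Postcondition: x>770
Step 2: Substitute x+105 for x: x+105>770
Step 3: Solve for x: x > 770-105 = 665

665


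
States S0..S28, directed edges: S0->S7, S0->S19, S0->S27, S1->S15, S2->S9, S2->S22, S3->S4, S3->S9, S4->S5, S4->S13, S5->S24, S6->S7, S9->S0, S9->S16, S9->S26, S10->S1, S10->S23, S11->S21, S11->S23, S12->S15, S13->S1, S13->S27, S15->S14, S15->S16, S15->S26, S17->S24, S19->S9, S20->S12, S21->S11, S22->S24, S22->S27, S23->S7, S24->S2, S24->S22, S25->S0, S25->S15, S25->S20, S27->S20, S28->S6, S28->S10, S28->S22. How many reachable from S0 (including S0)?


BFS from S0:
  layer 0: {S0}
  layer 1: {S7, S19, S27}
  layer 2: {S9, S20}
  layer 3: {S12, S16, S26}
  layer 4: {S15}
  layer 5: {S14}
Reachable set: {S0, S7, S9, S12, S14, S15, S16, S19, S20, S26, S27}
Count = 11

11


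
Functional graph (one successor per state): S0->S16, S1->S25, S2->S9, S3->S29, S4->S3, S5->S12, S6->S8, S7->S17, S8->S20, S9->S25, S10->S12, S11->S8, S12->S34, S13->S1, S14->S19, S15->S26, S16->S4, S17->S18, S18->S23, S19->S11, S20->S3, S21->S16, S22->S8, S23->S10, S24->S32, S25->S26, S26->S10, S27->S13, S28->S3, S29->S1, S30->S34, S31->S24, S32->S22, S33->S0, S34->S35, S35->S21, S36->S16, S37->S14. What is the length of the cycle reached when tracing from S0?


Trace from S0 until a state repeats:
  S0 -> S16 -> S4 -> S3 -> S29 -> S1 -> S25 -> S26 -> S10 -> S12 -> S34 -> S35 -> S21 -> S16
S16 first seen at step 1, revisited at step 13.
Cycle length = 13 - 1 = 12

12


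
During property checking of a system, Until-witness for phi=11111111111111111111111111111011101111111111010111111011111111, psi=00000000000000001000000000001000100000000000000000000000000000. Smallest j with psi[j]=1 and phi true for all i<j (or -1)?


(phi U psi) at 0: need smallest j with psi[j]=1 and phi[i]=1 for all i in [0,j).
Scan from step 0:
  step 0: phi=1, psi=0 -> continue
  step 1: phi=1, psi=0 -> continue
  step 2: phi=1, psi=0 -> continue
  step 3: phi=1, psi=0 -> continue
  step 16: psi=1 and phi held for [0,16) -> witness found
Witness step = 16

16


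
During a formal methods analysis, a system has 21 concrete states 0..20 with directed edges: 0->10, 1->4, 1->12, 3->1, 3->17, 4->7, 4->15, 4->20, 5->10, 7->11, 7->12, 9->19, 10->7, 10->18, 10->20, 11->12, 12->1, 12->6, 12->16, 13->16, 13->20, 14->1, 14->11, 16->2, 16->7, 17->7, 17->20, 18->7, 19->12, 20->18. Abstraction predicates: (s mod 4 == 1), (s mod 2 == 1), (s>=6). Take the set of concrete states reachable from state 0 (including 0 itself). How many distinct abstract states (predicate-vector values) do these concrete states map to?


BFS from 0:
Concrete reachable: {0, 1, 2, 4, 6, 7, 10, 11, 12, 15, 16, 18, 20}
Abstract via predicates (s mod 4 == 1), (s mod 2 == 1), (s>=6):
  (0,0,0) <- {0, 2, 4}
  (0,0,1) <- {6, 10, 12, 16, 18, 20}
  (0,1,1) <- {7, 11, 15}
  (1,1,0) <- {1}
Distinct abstract states = 4

4


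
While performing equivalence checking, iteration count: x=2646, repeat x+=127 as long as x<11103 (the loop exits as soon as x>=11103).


Step 1: x goes from 2646 toward 11103 by 127; the body runs while x<11103, so iterations = ceil((bound-start)/step)
Step 2: Distance=8457
Step 3: ceil(8457/127)=67

67


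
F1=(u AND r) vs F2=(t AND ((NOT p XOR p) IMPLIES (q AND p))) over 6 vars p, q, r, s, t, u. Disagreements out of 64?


F1 = (u AND r)
F2 = (t AND ((NOT p XOR p) IMPLIES (q AND p)))
Evaluate both on each of 64 rows (bits = p,q,r,s,t,u):
  row 0 [000000]: F1=0 F2=0 -> 0
  row 1 [000001]: F1=0 F2=0 -> 0
  row 2 [000010]: F1=0 F2=0 -> 0
  row 3 [000011]: F1=0 F2=0 -> 0
  row 4 [000100]: F1=0 F2=0 -> 0
  (every remaining row is evaluated the same way; all 64 results are listed next)
Full result column, 8 rows per line (p,q,r fixed per line; s,t,u runs 000..111 left to right):
  rows 0-7 [p,q,r=000]: 00000000  (ones: 0)
  rows 8-15 [p,q,r=001]: 01010101  (ones: 4)
  rows 16-23 [p,q,r=010]: 00000000  (ones: 0)
  rows 24-31 [p,q,r=011]: 01010101  (ones: 4)
  rows 32-39 [p,q,r=100]: 00000000  (ones: 0)
  rows 40-47 [p,q,r=101]: 01010101  (ones: 4)
  rows 48-55 [p,q,r=110]: 00110011  (ones: 4)
  rows 56-63 [p,q,r=111]: 01100110  (ones: 4)
Disagreements = 0+4+0+4+0+4+4+4 = 20

20
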